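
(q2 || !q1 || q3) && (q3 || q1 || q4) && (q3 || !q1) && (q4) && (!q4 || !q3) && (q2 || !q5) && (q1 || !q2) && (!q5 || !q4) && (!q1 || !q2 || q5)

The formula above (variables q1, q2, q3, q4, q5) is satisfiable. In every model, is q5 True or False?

Suppose q5 = true.
From the singleton clause (q4), q4 = true.
Now (!q4) is unsatisfied and unit — conflict.
So every satisfying assignment has q5 = False.

False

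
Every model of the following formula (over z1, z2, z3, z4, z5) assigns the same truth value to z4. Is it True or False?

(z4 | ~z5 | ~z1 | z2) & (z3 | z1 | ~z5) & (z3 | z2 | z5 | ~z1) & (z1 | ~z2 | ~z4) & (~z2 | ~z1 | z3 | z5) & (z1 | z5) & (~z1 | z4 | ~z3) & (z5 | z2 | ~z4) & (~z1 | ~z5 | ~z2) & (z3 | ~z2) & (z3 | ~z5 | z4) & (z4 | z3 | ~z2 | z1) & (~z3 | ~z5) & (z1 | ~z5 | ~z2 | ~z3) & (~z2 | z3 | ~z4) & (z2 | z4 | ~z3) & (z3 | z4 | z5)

True

Suppose z4 = 0.
Suppose z1 = 1.
Unit clause (~z3) forces z3 = 0.
Unit clause (~z2) forces z2 = 0.
Unit clause (~z5) forces z5 = 0.
But (z5) is also a unit clause — contradiction.
So z1 must be the other value — set z1 = 0.
Unit clause (z5) forces z5 = 1.
Unit clause (z3) forces z3 = 1.
But (~z3) is also a unit clause — contradiction.
Either choice for z1 ends in contradiction.
So every satisfying assignment has z4 = True.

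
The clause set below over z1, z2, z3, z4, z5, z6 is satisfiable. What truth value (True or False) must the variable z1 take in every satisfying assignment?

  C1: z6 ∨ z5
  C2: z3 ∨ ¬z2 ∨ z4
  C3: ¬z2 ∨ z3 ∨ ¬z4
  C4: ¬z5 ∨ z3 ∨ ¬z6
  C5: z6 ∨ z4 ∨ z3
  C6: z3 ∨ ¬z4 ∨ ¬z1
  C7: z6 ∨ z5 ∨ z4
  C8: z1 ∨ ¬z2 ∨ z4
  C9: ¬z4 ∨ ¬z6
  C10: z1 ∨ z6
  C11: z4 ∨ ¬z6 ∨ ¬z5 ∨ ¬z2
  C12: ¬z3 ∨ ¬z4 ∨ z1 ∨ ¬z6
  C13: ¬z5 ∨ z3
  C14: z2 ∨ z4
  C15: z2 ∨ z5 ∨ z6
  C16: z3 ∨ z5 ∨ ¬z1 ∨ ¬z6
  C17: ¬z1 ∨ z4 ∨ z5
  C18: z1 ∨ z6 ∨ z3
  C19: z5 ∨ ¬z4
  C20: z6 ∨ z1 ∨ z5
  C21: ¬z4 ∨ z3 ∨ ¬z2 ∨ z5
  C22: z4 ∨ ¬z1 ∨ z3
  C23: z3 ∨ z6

Suppose z1 = False.
(z6) alone gives z6 = True.
(¬z4) alone gives z4 = False.
(¬z2) alone gives z2 = False.
Now (z2) is unsatisfied and unit — conflict.
So every satisfying assignment has z1 = True.

True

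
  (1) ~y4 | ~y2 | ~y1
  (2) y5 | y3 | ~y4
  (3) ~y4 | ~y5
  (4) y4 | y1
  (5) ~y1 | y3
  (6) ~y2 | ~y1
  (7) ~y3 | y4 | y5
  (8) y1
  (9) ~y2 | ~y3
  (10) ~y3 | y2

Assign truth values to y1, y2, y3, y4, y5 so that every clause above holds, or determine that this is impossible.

Unit clause (y1) forces y1 = 1.
Unit clause (y3) forces y3 = 1.
Unit clause (~y2) forces y2 = 0.
That conflicts with the unit clause (y2).

UNSATISFIABLE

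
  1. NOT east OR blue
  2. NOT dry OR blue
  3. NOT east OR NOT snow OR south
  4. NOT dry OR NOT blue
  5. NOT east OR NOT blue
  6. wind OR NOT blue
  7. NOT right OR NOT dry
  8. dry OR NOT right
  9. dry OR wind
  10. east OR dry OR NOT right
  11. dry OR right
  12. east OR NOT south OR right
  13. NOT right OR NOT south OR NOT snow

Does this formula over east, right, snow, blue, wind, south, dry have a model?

Try east = false.
Try dry = false.
From the singleton clause (NOT right), right = false.
Now (right) is unsatisfied and unit — conflict.
Undo dry and try dry = true.
From the singleton clause (blue), blue = true.
Now (NOT blue) is unsatisfied and unit — conflict.
Both values of dry lead to a conflict.
Undo east and try east = true.
From the singleton clause (blue), blue = true.
Now (NOT blue) is unsatisfied and unit — conflict.
Both values of east lead to a conflict.
No assignment satisfies every clause.

No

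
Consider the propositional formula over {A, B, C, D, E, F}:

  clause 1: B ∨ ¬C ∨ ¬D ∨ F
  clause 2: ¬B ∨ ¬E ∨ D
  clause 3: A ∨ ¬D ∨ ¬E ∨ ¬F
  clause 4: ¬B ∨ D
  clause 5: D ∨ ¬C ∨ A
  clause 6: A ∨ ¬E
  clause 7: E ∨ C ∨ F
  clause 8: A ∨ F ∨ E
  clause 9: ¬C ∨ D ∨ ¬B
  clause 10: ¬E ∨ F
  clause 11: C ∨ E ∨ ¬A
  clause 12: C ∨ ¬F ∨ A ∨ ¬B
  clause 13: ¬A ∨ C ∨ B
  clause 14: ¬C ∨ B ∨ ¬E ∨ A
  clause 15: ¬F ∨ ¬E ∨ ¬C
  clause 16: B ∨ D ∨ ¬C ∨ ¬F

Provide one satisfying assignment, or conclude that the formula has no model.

A ↦ False,  B ↦ False,  C ↦ True,  D ↦ True,  E ↦ False,  F ↦ True

Try B = False.
Try A = False.
Unit clause (¬E) forces E = False.
Unit clause (F) forces F = True.
Try D = True.
All clauses hold; C can take either value.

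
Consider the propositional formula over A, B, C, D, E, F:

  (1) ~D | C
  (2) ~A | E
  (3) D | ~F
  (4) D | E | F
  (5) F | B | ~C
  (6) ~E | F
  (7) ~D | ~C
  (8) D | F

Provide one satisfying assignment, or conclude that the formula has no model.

UNSATISFIABLE

Branch on D: set D = 0.
From the singleton clause (~F), F = 0.
That conflicts with the unit clause (F).
So D must be the other value — set D = 1.
From the singleton clause (C), C = 1.
That conflicts with the unit clause (~C).
Neither D = 1 nor D = 0 works.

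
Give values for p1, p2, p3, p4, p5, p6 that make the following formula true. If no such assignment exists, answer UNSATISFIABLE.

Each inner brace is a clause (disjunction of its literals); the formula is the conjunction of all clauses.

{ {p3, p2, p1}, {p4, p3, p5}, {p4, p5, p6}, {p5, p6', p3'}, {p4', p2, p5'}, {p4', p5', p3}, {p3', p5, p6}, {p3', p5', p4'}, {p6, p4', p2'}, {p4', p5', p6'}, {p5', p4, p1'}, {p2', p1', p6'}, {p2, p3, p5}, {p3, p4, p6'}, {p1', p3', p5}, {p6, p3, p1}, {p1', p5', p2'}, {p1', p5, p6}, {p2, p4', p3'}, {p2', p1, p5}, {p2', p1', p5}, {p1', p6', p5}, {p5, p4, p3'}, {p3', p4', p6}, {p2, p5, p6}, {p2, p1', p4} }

p1 ↦ 0, p2 ↦ 0, p3 ↦ 1, p4 ↦ 0, p5 ↦ 1, p6 ↦ 0

Case p3 = 1:
Case p5 = 1:
Unit clause (p4') forces p4 = 0.
Unit clause (p1') forces p1 = 0.
Every clause is now satisfied; p2, p6 are unconstrained.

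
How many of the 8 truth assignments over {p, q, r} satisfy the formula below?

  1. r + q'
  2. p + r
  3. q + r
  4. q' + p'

3

There are 2^3 = 8 truth assignments over (p, q, r).
Check each against the 4 clauses (columns in the order p, q, r):
  F F F  ✗ fails (p + r)
  F F T  ✓ satisfies all
  F T F  ✗ fails (r + q')
  F T T  ✓ satisfies all
  T F F  ✗ fails (q + r)
  T F T  ✓ satisfies all
  T T F  ✗ fails (r + q')
  T T T  ✗ fails (q' + p')
3 of the 8 rows are models.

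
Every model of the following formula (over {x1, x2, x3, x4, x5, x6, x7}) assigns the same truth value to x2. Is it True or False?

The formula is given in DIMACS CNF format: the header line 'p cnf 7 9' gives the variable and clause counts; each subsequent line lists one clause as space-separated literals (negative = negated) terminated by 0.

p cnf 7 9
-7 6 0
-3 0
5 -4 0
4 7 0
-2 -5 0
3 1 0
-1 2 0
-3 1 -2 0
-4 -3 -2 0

True

Suppose x2 = False.
From the singleton clause (¬x3), x3 = False.
From the singleton clause (x1), x1 = True.
That conflicts with the unit clause (¬x1).
So every satisfying assignment has x2 = True.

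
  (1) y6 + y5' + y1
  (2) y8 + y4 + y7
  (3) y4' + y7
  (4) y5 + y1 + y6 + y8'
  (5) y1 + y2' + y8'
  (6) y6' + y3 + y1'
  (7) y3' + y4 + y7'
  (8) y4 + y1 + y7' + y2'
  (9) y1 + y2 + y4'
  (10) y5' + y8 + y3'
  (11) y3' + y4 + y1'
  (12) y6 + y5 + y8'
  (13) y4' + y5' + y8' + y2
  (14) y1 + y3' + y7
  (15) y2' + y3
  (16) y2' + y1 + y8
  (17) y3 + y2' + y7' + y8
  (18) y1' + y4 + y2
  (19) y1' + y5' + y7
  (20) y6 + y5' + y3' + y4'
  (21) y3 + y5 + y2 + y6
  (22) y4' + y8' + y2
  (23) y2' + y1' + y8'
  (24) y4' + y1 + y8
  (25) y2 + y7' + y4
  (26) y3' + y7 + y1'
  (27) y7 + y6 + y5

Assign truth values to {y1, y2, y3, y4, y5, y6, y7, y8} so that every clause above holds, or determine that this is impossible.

y1=0, y2=0, y3=0, y4=0, y5=1, y6=1, y7=0, y8=1

Branch on y4: set y4 = 0.
Branch on y8: set y8 = 1.
Branch on y1: set y1 = 0.
Unit clause (y2') forces y2 = 0.
Unit clause (y7') forces y7 = 0.
Unit clause (y3') forces y3 = 0.
Branch on y6: set y6 = 1.
No clause remains; y5 is free.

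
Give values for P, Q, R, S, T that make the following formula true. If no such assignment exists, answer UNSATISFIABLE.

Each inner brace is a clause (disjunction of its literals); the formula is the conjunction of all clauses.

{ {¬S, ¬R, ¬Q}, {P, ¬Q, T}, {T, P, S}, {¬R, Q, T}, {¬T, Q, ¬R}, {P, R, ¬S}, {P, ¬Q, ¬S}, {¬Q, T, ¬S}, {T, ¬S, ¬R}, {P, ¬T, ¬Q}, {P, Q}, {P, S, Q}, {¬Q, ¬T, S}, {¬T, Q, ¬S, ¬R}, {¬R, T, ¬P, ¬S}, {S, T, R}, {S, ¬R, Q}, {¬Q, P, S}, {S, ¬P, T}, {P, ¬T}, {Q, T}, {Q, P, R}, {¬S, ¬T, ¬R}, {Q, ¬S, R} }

Try P = True.
Try S = True.
Try R = False.
From the singleton clause (Q), Q = True.
From the singleton clause (T), T = True.
All clauses are satisfied.

P: True,  Q: True,  R: False,  S: True,  T: True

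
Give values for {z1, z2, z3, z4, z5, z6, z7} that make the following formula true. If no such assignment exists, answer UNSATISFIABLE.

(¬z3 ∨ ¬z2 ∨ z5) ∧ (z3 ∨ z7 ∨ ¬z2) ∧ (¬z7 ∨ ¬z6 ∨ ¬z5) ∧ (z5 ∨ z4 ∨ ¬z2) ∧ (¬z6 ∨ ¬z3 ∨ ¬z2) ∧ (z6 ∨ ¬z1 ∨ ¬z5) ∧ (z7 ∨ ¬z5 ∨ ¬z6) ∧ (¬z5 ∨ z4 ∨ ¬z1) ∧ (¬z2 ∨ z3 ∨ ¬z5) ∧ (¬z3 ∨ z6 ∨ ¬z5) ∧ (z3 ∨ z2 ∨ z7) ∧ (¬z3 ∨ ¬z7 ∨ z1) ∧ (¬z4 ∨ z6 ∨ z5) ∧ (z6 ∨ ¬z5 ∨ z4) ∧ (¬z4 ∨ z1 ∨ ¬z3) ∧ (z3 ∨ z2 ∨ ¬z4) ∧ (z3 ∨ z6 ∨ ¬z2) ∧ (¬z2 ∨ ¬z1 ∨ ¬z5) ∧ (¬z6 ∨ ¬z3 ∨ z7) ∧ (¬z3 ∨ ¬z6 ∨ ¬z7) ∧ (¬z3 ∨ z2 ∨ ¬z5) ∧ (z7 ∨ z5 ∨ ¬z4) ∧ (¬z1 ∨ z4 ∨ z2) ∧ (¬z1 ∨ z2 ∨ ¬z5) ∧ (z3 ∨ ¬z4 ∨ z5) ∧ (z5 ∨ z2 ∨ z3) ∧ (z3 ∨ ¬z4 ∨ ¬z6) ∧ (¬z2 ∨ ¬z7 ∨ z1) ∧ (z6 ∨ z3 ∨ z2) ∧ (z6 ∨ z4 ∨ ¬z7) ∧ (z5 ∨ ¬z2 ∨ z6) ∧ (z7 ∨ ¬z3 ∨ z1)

Case z3 = False:
Case z7 = True:
Case z6 = False:
From the singleton clause (¬z2), z2 = False.
Now (z2) is unsatisfied and unit — conflict.
Undo z6 and try z6 = True.
From the singleton clause (¬z5), z5 = False.
From the singleton clause (¬z4), z4 = False.
From the singleton clause (¬z2), z2 = False.
Now (z2) is unsatisfied and unit — conflict.
Either choice for z6 ends in contradiction.
Undo z7 and try z7 = False.
From the singleton clause (¬z2), z2 = False.
Now (z2) is unsatisfied and unit — conflict.
Either choice for z7 ends in contradiction.
Undo z3 and try z3 = True.
Case z2 = False:
From the singleton clause (¬z5), z5 = False.
Case z7 = False:
From the singleton clause (¬z6), z6 = False.
From the singleton clause (¬z4), z4 = False.
From the singleton clause (¬z1), z1 = False.
Now (z1) is unsatisfied and unit — conflict.
Undo z7 and try z7 = True.
From the singleton clause (z1), z1 = True.
From the singleton clause (¬z6), z6 = False.
From the singleton clause (¬z4), z4 = False.
Now (z4) is unsatisfied and unit — conflict.
Either choice for z7 ends in contradiction.
Undo z2 and try z2 = True.
From the singleton clause (z5), z5 = True.
From the singleton clause (¬z6), z6 = False.
Now (z6) is unsatisfied and unit — conflict.
Either choice for z2 ends in contradiction.
Either choice for z3 ends in contradiction.

UNSATISFIABLE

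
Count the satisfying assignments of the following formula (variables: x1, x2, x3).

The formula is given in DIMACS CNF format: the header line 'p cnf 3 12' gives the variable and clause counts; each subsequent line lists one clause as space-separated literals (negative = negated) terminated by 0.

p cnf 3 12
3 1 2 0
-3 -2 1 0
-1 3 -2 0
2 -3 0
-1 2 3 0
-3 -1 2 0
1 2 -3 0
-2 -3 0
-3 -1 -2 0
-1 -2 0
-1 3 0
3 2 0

1

There are 2^3 = 8 truth assignments over (x1, x2, x3).
Check each against the 12 clauses (columns in the order x1, x2, x3):
  F F F  ✗ fails (x3 ∨ x1 ∨ x2)
  F F T  ✗ fails (x2 ∨ ¬x3)
  F T F  ✓ satisfies all
  F T T  ✗ fails (¬x3 ∨ ¬x2 ∨ x1)
  T F F  ✗ fails (¬x1 ∨ x2 ∨ x3)
  T F T  ✗ fails (x2 ∨ ¬x3)
  T T F  ✗ fails (¬x1 ∨ x3 ∨ ¬x2)
  T T T  ✗ fails (¬x2 ∨ ¬x3)
1 of the 8 rows is a model.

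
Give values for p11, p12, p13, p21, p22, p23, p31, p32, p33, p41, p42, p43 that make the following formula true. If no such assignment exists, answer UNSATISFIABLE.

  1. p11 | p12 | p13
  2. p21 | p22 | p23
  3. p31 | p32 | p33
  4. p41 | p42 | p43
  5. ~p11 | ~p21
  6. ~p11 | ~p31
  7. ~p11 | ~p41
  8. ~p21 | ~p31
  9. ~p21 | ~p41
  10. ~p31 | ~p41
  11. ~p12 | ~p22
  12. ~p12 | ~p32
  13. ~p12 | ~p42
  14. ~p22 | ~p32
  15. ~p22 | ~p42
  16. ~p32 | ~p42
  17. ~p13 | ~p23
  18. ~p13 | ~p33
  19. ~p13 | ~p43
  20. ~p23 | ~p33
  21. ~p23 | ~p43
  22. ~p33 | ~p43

UNSATISFIABLE

Try p11 = 0.
Try p12 = 1.
From the singleton clause (~p22), p22 = 0.
From the singleton clause (~p32), p32 = 0.
From the singleton clause (~p42), p42 = 0.
Try p21 = 1.
From the singleton clause (~p31), p31 = 0.
From the singleton clause (p33), p33 = 1.
From the singleton clause (~p41), p41 = 0.
From the singleton clause (p43), p43 = 1.
But (~p43) is also a unit clause — contradiction.
So p21 must be the other value — set p21 = 0.
From the singleton clause (p23), p23 = 1.
From the singleton clause (~p13), p13 = 0.
From the singleton clause (~p33), p33 = 0.
From the singleton clause (p31), p31 = 1.
From the singleton clause (~p41), p41 = 0.
From the singleton clause (p43), p43 = 1.
But (~p43) is also a unit clause — contradiction.
Either choice for p21 ends in contradiction.
So p12 must be the other value — set p12 = 0.
From the singleton clause (p13), p13 = 1.
From the singleton clause (~p23), p23 = 0.
From the singleton clause (~p33), p33 = 0.
From the singleton clause (~p43), p43 = 0.
Try p21 = 1.
From the singleton clause (~p31), p31 = 0.
From the singleton clause (p32), p32 = 1.
From the singleton clause (~p41), p41 = 0.
From the singleton clause (p42), p42 = 1.
But (~p42) is also a unit clause — contradiction.
So p21 must be the other value — set p21 = 0.
From the singleton clause (p22), p22 = 1.
From the singleton clause (~p32), p32 = 0.
From the singleton clause (p31), p31 = 1.
From the singleton clause (~p41), p41 = 0.
From the singleton clause (p42), p42 = 1.
But (~p42) is also a unit clause — contradiction.
Either choice for p21 ends in contradiction.
Either choice for p12 ends in contradiction.
So p11 must be the other value — set p11 = 1.
From the singleton clause (~p21), p21 = 0.
From the singleton clause (~p31), p31 = 0.
From the singleton clause (~p41), p41 = 0.
Try p22 = 1.
From the singleton clause (~p12), p12 = 0.
From the singleton clause (~p32), p32 = 0.
From the singleton clause (p33), p33 = 1.
From the singleton clause (~p42), p42 = 0.
From the singleton clause (p43), p43 = 1.
But (~p43) is also a unit clause — contradiction.
So p22 must be the other value — set p22 = 0.
From the singleton clause (p23), p23 = 1.
From the singleton clause (~p13), p13 = 0.
From the singleton clause (~p33), p33 = 0.
From the singleton clause (p32), p32 = 1.
From the singleton clause (~p12), p12 = 0.
From the singleton clause (~p42), p42 = 0.
From the singleton clause (p43), p43 = 1.
But (~p43) is also a unit clause — contradiction.
Either choice for p22 ends in contradiction.
Either choice for p11 ends in contradiction.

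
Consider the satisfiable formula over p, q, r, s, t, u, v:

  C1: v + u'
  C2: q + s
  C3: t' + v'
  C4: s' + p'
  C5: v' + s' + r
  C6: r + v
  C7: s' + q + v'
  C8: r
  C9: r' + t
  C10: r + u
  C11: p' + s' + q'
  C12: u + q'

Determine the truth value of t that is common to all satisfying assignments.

True

Suppose t = 0.
The clause (r) is unit, so r = 1.
But (r') is also a unit clause — contradiction.
So every satisfying assignment has t = True.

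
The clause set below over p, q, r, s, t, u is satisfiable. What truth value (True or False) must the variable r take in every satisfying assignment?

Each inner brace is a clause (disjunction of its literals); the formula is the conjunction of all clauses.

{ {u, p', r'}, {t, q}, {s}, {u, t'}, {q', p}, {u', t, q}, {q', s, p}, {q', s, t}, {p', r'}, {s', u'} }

Suppose r = 1.
From the singleton clause (s), s = 1.
From the singleton clause (p'), p = 0.
From the singleton clause (q'), q = 0.
From the singleton clause (t), t = 1.
From the singleton clause (u), u = 1.
That conflicts with the unit clause (u').
So every satisfying assignment has r = False.

False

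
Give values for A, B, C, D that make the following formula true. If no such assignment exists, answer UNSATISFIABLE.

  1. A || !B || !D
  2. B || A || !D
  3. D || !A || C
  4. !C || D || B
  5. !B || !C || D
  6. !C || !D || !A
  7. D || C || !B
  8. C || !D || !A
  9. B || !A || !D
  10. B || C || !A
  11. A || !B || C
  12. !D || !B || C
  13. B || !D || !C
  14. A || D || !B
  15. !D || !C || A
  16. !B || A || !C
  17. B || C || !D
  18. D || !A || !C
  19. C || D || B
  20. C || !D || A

UNSATISFIABLE

Branch on A: set A = true.
Branch on D: set D = true.
Unit clause (!C) forces C = false.
That conflicts with the unit clause (C).
That branch fails; take D = false instead.
Unit clause (C) forces C = true.
That conflicts with the unit clause (!C).
Neither D = true nor D = false works.
That branch fails; take A = false instead.
Branch on B: set B = false.
Unit clause (!D) forces D = false.
Unit clause (!C) forces C = false.
That conflicts with the unit clause (C).
That branch fails; take B = true instead.
Unit clause (!D) forces D = false.
That conflicts with the unit clause (D).
Neither B = true nor B = false works.
Neither A = true nor A = false works.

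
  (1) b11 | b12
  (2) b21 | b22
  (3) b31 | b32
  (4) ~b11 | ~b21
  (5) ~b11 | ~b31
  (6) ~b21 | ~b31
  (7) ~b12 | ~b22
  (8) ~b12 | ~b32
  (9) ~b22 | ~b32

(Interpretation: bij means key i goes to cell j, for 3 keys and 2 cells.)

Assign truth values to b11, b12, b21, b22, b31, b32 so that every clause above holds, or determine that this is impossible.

UNSATISFIABLE

Try b11 = 1.
From the singleton clause (~b21), b21 = 0.
From the singleton clause (b22), b22 = 1.
From the singleton clause (~b31), b31 = 0.
From the singleton clause (b32), b32 = 1.
That conflicts with the unit clause (~b32).
That branch fails; take b11 = 0 instead.
From the singleton clause (b12), b12 = 1.
From the singleton clause (~b22), b22 = 0.
From the singleton clause (b21), b21 = 1.
From the singleton clause (~b31), b31 = 0.
From the singleton clause (b32), b32 = 1.
That conflicts with the unit clause (~b32).
Neither b11 = 1 nor b11 = 0 works.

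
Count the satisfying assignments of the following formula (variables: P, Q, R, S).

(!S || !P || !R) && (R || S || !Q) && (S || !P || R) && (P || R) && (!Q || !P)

6

There are 2^4 = 16 truth assignments over (P, Q, R, S).
Check each against the 5 clauses (columns in the order P, Q, R, S):
  F F F F  ✗ fails (P || R)
  F F F T  ✗ fails (P || R)
  F F T F  ✓ satisfies all
  F F T T  ✓ satisfies all
  F T F F  ✗ fails (R || S || !Q)
  F T F T  ✗ fails (P || R)
  F T T F  ✓ satisfies all
  F T T T  ✓ satisfies all
  T F F F  ✗ fails (S || !P || R)
  T F F T  ✓ satisfies all
  T F T F  ✓ satisfies all
  T F T T  ✗ fails (!S || !P || !R)
  T T F F  ✗ fails (R || S || !Q)
  T T F T  ✗ fails (!Q || !P)
  T T T F  ✗ fails (!Q || !P)
  T T T T  ✗ fails (!S || !P || !R)
6 of the 16 rows are models.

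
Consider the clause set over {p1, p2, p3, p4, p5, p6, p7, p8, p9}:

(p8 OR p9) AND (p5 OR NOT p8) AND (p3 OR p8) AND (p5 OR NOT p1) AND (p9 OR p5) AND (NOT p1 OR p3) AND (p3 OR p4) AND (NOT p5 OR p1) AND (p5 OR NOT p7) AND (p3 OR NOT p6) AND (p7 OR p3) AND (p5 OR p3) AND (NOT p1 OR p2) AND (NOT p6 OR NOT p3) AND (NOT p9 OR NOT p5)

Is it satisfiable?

Satisfiable

Suppose p8 = true.
The clause (p5) is unit, so p5 = true.
The clause (p1) is unit, so p1 = true.
The clause (p3) is unit, so p3 = true.
The clause (p2) is unit, so p2 = true.
The clause (NOT p6) is unit, so p6 = false.
The clause (NOT p9) is unit, so p9 = false.
No clause remains; p4, p7 are free.
A satisfying assignment: p1: true, p2: true, p3: true, p4: false, p5: true, p6: false, p7: false, p8: true, p9: false.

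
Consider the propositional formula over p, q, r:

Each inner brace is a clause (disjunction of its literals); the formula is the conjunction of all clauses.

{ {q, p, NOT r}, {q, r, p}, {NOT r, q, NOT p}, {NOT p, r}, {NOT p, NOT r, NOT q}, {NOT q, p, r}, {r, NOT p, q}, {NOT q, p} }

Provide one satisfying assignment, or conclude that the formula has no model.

Case p = false:
(NOT q) alone gives q = false.
(NOT r) alone gives r = false.
Now (r) is unsatisfied and unit — conflict.
Backtrack on p: now try p = true.
(r) alone gives r = true.
(q) alone gives q = true.
Now (NOT q) is unsatisfied and unit — conflict.
Either choice for p ends in contradiction.

UNSATISFIABLE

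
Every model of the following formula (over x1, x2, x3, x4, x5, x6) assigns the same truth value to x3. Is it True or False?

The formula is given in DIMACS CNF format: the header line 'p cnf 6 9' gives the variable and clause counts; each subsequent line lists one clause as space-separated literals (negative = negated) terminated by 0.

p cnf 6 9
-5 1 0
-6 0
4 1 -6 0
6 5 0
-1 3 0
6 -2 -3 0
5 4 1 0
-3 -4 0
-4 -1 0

Suppose x3 = False.
Unit clause (¬x6) forces x6 = False.
Unit clause (x5) forces x5 = True.
Unit clause (x1) forces x1 = True.
But (¬x1) is also a unit clause — contradiction.
So every satisfying assignment has x3 = True.

True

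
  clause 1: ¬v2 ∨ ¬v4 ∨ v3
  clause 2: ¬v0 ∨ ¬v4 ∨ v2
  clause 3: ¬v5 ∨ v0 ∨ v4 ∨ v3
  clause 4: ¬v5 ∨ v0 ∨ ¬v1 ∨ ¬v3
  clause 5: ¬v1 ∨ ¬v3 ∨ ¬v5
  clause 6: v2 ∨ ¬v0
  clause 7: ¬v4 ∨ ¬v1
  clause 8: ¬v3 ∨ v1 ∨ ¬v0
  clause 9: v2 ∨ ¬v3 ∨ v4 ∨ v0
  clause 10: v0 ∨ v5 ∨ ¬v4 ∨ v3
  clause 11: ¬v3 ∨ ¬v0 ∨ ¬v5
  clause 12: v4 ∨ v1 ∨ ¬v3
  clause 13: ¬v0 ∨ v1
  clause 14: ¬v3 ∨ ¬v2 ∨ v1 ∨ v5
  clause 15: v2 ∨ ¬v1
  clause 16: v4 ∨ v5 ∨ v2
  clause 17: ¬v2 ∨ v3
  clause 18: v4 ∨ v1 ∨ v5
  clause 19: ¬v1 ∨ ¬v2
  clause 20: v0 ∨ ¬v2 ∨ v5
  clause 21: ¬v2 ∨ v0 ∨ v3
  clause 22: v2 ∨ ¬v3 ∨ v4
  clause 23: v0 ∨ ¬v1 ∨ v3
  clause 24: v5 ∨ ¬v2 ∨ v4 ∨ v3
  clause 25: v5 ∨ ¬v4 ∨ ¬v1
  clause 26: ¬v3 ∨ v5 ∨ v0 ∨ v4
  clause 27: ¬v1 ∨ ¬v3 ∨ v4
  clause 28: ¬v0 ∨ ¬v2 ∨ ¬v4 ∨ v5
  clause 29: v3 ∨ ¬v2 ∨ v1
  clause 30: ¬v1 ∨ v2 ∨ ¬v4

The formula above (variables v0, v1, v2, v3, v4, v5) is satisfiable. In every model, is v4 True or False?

Suppose v4 = False.
Try v2 = True.
(v3) alone gives v3 = True.
(v1) alone gives v1 = True.
But (¬v1) is also a unit clause — contradiction.
That branch fails; take v2 = False instead.
(¬v0) alone gives v0 = False.
(¬v3) alone gives v3 = False.
(¬v5) alone gives v5 = False.
But (v5) is also a unit clause — contradiction.
Both values of v2 lead to a conflict.
So every satisfying assignment has v4 = True.

True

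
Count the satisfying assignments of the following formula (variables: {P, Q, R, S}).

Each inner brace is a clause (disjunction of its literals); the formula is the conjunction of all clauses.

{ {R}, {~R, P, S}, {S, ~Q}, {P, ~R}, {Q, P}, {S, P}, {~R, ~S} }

1

There are 2^4 = 16 truth assignments over (P, Q, R, S).
Check each against the 7 clauses (columns in the order P, Q, R, S):
  F F F F  ✗ fails (R)
  F F F T  ✗ fails (R)
  F F T F  ✗ fails (~R | P | S)
  F F T T  ✗ fails (P | ~R)
  F T F F  ✗ fails (R)
  F T F T  ✗ fails (R)
  F T T F  ✗ fails (~R | P | S)
  F T T T  ✗ fails (P | ~R)
  T F F F  ✗ fails (R)
  T F F T  ✗ fails (R)
  T F T F  ✓ satisfies all
  T F T T  ✗ fails (~R | ~S)
  T T F F  ✗ fails (R)
  T T F T  ✗ fails (R)
  T T T F  ✗ fails (S | ~Q)
  T T T T  ✗ fails (~R | ~S)
1 of the 16 rows is a model.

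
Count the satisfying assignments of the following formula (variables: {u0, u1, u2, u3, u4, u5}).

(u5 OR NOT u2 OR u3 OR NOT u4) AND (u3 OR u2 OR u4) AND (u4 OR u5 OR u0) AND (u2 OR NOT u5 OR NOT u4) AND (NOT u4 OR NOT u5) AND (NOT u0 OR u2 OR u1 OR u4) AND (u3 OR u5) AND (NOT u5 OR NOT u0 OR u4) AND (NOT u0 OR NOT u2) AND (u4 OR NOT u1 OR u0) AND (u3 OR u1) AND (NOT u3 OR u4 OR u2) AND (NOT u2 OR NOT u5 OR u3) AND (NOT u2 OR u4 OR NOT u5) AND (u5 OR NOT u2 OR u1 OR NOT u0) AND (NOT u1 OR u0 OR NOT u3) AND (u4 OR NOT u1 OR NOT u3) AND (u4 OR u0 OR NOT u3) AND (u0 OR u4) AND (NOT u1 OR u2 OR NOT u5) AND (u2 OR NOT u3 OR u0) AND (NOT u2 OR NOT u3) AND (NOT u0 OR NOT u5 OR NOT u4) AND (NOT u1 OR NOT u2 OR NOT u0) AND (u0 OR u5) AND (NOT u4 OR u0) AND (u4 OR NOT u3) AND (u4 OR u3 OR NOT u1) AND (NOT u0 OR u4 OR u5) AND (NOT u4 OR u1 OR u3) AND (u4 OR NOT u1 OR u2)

There are 2^6 = 64 truth assignments over (u0, u1, u2, u3, u4, u5).
Split on u5. With u5 = true, the clauses containing u5 are satisfied and NOT u5 drops from the rest; 0 of the 2^5 = 32 assignments to the other variables satisfy what remains.
With u5 = false, by the same count on the reduced clause set, 2 assignments work.
(One model: u0=T, u1=F, u2=F, u3=T, u4=T, u5=F.)
Total: 0 + 2 = 2.

2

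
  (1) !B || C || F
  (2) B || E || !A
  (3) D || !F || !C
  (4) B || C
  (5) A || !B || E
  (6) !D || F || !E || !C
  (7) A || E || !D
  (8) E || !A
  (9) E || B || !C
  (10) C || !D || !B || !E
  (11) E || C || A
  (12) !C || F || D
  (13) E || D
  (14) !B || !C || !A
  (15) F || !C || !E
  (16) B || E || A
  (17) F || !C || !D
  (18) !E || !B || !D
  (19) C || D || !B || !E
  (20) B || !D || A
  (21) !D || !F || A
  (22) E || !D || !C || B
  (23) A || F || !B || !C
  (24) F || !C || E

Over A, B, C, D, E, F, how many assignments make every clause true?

1

There are 2^6 = 64 truth assignments over (A, B, C, D, E, F).
Split on D. With D = true, the clauses containing D are satisfied and !D drops from the rest; 1 of the 2^5 = 32 assignments to the other variables satisfy what remains.
With D = false, by the same count on the reduced clause set, 0 assignments work.
(One model: A=T, B=F, C=T, D=T, E=T, F=T.)
Total: 1 + 0 = 1.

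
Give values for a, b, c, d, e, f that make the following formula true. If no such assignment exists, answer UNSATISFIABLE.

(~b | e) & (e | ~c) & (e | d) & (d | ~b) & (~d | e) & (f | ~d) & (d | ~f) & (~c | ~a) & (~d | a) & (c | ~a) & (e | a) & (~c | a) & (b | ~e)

UNSATISFIABLE

Branch on b: set b = 0.
The clause (~e) is unit, so e = 0.
The clause (~c) is unit, so c = 0.
The clause (d) is unit, so d = 1.
That conflicts with the unit clause (~d).
Undo b and try b = 1.
The clause (e) is unit, so e = 1.
The clause (d) is unit, so d = 1.
The clause (f) is unit, so f = 1.
The clause (a) is unit, so a = 1.
The clause (~c) is unit, so c = 0.
That conflicts with the unit clause (c).
Either choice for b ends in contradiction.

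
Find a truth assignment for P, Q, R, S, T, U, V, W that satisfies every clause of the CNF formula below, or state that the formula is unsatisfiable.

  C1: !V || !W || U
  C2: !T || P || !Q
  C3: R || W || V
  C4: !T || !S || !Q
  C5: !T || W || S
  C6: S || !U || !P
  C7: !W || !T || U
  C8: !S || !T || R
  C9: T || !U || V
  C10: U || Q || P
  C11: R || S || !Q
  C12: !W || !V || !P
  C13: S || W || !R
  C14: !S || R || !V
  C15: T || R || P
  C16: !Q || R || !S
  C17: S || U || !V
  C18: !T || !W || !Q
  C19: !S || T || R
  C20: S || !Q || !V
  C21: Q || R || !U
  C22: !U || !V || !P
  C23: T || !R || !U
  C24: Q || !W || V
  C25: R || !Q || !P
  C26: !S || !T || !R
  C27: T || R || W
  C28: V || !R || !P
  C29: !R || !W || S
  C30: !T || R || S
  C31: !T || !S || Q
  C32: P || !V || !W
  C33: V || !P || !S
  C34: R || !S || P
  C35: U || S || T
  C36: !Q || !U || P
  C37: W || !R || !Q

P=false, Q=true, R=true, S=true, T=false, U=false, V=false, W=true

Branch on V: set V = false.
Branch on R: set R = true.
From the singleton clause (!P), P = false.
Branch on T: set T = false.
From the singleton clause (!U), U = false.
From the singleton clause (Q), Q = true.
From the singleton clause (S), S = true.
From the singleton clause (W), W = true.
This assignment satisfies each clause.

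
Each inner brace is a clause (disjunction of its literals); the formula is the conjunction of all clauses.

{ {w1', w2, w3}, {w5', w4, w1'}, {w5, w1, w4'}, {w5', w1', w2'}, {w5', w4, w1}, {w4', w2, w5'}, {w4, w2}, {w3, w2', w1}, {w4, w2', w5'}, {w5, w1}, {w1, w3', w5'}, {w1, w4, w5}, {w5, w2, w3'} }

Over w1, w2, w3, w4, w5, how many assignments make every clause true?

There are 2^5 = 32 truth assignments over (w1, w2, w3, w4, w5).
Split on w5. With w5 = 1, the clauses containing w5 are satisfied and w5' drops from the rest; 0 of the 2^4 = 16 assignments to the other variables satisfy what remains.
With w5 = 0, by the same count on the reduced clause set, 4 assignments work.
Total: 0 + 4 = 4.

4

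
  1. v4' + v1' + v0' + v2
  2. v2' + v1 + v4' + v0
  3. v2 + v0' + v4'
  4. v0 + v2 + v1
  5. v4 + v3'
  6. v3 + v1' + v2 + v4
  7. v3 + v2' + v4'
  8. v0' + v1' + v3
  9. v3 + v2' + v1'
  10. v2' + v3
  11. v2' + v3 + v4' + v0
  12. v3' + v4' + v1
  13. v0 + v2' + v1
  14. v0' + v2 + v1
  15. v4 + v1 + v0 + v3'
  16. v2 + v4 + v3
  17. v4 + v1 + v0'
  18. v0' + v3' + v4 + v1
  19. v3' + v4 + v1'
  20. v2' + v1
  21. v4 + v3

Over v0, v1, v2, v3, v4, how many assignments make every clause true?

There are 2^5 = 32 truth assignments over (v0, v1, v2, v3, v4).
Split on v3. With v3 = 1, the clauses containing v3 are satisfied and v3' drops from the rest; 3 of the 2^4 = 16 assignments to the other variables satisfy what remains.
With v3 = 0, by the same count on the reduced clause set, 1 assignment works.
Total: 3 + 1 = 4.

4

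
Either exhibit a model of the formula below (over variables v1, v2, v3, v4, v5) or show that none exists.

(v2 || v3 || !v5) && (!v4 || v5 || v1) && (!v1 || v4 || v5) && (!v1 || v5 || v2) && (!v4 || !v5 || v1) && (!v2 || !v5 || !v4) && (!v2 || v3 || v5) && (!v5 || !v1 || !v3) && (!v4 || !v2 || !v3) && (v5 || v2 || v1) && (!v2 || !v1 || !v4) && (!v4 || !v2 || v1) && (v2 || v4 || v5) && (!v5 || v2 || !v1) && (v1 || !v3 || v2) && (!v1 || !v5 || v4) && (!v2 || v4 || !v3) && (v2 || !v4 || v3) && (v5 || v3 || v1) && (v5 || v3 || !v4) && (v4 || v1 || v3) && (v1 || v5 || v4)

UNSATISFIABLE

Case v2 = true:
Case v5 = false:
The clause (v3) is unit, so v3 = true.
The clause (!v4) is unit, so v4 = false.
Now (v4) is unsatisfied and unit — conflict.
That branch fails; take v5 = true instead.
The clause (!v4) is unit, so v4 = false.
The clause (!v1) is unit, so v1 = false.
The clause (!v3) is unit, so v3 = false.
Now (v3) is unsatisfied and unit — conflict.
Both values of v5 lead to a conflict.
That branch fails; take v2 = false instead.
Case v3 = true:
The clause (v1) is unit, so v1 = true.
The clause (v5) is unit, so v5 = true.
Now (!v5) is unsatisfied and unit — conflict.
That branch fails; take v3 = false instead.
The clause (!v5) is unit, so v5 = false.
The clause (!v1) is unit, so v1 = false.
Now (v1) is unsatisfied and unit — conflict.
Both values of v3 lead to a conflict.
Both values of v2 lead to a conflict.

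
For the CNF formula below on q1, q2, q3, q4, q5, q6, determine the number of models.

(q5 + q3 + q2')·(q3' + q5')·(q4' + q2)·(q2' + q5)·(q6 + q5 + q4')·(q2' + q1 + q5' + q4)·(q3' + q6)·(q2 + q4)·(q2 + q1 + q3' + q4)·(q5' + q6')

3

There are 2^6 = 64 truth assignments over (q1, q2, q3, q4, q5, q6).
Split on q6. With q6 = 1, the clauses containing q6 are satisfied and q6' drops from the rest; 0 of the 2^5 = 32 assignments to the other variables satisfy what remains.
With q6 = 0, by the same count on the reduced clause set, 3 assignments work.
Total: 0 + 3 = 3.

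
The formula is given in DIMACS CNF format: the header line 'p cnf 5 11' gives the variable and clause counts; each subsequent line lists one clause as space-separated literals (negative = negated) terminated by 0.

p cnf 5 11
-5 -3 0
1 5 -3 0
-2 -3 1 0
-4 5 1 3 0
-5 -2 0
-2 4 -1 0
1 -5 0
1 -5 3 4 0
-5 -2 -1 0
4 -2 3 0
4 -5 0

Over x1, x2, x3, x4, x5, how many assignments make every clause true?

8

There are 2^5 = 32 truth assignments over (x1, x2, x3, x4, x5).
Split on x3. With x3 = True, the clauses containing x3 are satisfied and ¬x3 drops from the rest; 3 of the 2^4 = 16 assignments to the other variables satisfy what remains.
With x3 = False, by the same count on the reduced clause set, 5 assignments work.
Total: 3 + 5 = 8.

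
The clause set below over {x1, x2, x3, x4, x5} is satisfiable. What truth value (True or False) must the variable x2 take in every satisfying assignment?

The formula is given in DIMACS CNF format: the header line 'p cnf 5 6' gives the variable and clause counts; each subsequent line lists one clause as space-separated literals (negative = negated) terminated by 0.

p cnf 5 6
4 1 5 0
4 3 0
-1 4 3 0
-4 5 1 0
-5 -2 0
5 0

False

Suppose x2 = True.
(¬x5) alone gives x5 = False.
But (x5) is also a unit clause — contradiction.
So every satisfying assignment has x2 = False.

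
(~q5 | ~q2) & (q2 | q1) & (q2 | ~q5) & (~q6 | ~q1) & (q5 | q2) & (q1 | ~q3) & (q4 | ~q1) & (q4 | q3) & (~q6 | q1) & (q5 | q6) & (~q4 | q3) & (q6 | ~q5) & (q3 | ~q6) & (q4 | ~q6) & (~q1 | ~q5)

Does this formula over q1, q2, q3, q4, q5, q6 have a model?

Case q5 = 0:
Unit clause (q2) forces q2 = 1.
Unit clause (q6) forces q6 = 1.
Unit clause (~q1) forces q1 = 0.
That conflicts with the unit clause (q1).
Undo q5 and try q5 = 1.
Unit clause (~q2) forces q2 = 0.
That conflicts with the unit clause (q2).
Both values of q5 lead to a conflict.
No assignment satisfies every clause.

No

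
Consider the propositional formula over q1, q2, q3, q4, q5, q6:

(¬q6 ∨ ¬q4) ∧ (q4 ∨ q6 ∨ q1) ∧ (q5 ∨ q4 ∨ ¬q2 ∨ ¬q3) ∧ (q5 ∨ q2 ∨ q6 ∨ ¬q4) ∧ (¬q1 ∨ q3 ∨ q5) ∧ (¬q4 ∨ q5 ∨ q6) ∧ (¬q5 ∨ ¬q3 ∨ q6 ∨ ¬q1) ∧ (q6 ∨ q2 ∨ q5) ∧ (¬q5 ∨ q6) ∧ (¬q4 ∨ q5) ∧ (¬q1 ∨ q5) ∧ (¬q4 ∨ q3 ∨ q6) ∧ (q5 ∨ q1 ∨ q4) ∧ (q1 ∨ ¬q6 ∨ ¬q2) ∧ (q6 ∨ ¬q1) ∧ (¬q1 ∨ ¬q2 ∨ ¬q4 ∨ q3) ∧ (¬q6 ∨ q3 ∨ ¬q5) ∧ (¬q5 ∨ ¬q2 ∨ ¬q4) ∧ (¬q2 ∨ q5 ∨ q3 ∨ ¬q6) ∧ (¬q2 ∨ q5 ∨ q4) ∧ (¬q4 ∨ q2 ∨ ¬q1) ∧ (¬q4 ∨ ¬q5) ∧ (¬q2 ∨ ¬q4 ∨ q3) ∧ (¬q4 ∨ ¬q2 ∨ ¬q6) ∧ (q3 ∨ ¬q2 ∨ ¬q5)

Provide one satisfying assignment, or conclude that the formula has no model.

Case q6 = True:
(¬q4) alone gives q4 = False.
Case q1 = False:
(q5) alone gives q5 = True.
(¬q2) alone gives q2 = False.
(q3) alone gives q3 = True.
All clauses are satisfied.

q1=False,  q2=False,  q3=True,  q4=False,  q5=True,  q6=True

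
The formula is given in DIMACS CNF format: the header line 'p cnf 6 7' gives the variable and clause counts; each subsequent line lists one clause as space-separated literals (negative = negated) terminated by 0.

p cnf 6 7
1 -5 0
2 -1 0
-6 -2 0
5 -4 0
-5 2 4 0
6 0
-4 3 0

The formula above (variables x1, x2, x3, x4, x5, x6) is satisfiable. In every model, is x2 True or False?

False

Suppose x2 = True.
(¬x6) alone gives x6 = False.
But (x6) is also a unit clause — contradiction.
So every satisfying assignment has x2 = False.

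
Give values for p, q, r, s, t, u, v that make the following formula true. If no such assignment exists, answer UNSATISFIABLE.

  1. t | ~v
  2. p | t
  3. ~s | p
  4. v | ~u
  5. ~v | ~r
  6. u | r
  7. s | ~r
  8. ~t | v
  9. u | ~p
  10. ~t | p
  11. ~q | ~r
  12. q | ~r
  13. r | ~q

p=1; q=0; r=0; s=0; t=1; u=1; v=1

Try t = 1.
Unit clause (v) forces v = 1.
Unit clause (~r) forces r = 0.
Unit clause (u) forces u = 1.
Unit clause (p) forces p = 1.
Unit clause (~q) forces q = 0.
No clause remains; s is free.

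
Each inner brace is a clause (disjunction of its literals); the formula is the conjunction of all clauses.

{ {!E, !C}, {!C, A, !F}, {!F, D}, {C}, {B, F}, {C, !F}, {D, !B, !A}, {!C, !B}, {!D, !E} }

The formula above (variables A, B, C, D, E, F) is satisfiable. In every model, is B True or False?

Suppose B = true.
The clause (C) is unit, so C = true.
But (!C) is also a unit clause — contradiction.
So every satisfying assignment has B = False.

False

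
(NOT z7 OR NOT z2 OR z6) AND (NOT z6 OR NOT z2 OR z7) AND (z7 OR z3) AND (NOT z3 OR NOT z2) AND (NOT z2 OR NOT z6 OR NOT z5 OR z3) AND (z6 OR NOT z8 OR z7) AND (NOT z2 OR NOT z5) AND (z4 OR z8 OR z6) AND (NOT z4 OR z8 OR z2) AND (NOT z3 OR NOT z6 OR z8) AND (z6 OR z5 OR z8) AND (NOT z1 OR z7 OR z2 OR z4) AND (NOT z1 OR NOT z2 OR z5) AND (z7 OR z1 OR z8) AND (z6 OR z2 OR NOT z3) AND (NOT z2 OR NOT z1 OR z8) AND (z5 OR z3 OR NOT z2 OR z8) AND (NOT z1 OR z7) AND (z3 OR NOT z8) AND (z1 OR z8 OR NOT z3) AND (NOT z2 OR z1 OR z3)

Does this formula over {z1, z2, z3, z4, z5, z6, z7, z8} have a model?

Yes, satisfiable

Branch on z7: set z7 = true.
Branch on z2: set z2 = false.
Branch on z4: set z4 = false.
Branch on z8: set z8 = true.
(z3) alone gives z3 = true.
(z6) alone gives z6 = true.
No clause remains; z1, z5 are free.
A satisfying assignment: z1 ↦ true; z2 ↦ false; z3 ↦ true; z4 ↦ false; z5 ↦ false; z6 ↦ true; z7 ↦ true; z8 ↦ true.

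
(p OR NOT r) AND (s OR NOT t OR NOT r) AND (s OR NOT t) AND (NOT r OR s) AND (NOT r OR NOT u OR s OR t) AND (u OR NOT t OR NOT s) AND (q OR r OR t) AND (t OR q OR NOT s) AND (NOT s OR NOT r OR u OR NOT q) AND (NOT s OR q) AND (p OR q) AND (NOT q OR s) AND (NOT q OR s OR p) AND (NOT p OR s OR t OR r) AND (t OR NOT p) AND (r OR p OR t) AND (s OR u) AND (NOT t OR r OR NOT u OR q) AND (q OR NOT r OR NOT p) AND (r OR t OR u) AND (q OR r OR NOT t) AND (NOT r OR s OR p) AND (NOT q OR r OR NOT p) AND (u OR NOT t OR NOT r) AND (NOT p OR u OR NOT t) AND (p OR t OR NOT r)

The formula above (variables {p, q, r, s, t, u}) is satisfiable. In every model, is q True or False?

True

Suppose q = false.
From the singleton clause (NOT s), s = false.
From the singleton clause (NOT t), t = false.
From the singleton clause (NOT r), r = false.
But (r) is also a unit clause — contradiction.
So every satisfying assignment has q = True.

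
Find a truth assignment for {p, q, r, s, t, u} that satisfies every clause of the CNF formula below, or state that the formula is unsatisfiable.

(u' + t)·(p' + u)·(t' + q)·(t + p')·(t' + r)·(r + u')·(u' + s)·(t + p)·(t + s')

p: 0; q: 1; r: 1; s: 0; t: 1; u: 0

Try u = 0.
Unit clause (p') forces p = 0.
Unit clause (t) forces t = 1.
Unit clause (q) forces q = 1.
Unit clause (r) forces r = 1.
Every clause is now satisfied; s is unconstrained.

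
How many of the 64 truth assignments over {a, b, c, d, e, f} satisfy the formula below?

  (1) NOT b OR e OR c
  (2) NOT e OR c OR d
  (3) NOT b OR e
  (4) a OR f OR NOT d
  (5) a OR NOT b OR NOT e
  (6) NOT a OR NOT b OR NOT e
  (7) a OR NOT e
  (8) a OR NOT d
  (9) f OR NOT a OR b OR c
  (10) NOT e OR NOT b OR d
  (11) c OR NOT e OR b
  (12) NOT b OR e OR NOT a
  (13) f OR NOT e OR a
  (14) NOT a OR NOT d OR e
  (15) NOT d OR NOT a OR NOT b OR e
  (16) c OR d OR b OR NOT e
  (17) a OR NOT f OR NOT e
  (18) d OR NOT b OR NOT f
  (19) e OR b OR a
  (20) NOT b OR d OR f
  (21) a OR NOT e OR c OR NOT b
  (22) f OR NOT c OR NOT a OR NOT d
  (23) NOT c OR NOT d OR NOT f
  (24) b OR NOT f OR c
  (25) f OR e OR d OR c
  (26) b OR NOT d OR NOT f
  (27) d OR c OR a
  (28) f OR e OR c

4

There are 2^6 = 64 truth assignments over (a, b, c, d, e, f).
Split on c. With c = true, the clauses containing c are satisfied and NOT c drops from the rest; 4 of the 2^5 = 32 assignments to the other variables satisfy what remains.
With c = false, by the same count on the reduced clause set, 0 assignments work.
(One model: a=T, b=F, c=T, d=F, e=F, f=F.)
Total: 4 + 0 = 4.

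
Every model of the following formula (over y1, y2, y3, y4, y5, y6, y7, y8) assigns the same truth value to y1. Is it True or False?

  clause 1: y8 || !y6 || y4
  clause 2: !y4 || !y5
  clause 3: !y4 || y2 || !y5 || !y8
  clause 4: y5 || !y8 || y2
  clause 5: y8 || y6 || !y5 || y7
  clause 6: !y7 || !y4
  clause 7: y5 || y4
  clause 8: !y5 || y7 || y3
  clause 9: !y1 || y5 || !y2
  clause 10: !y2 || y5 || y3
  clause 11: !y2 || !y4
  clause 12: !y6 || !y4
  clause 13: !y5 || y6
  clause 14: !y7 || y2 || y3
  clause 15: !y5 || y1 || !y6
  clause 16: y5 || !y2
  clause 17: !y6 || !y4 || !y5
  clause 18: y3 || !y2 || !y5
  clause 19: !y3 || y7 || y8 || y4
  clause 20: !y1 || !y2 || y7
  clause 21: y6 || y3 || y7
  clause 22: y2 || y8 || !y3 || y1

Suppose y1 = false.
Suppose y4 = false.
Unit clause (y5) forces y5 = true.
Unit clause (y6) forces y6 = true.
That conflicts with the unit clause (!y6).
Backtrack on y4: now try y4 = true.
Unit clause (!y5) forces y5 = false.
Unit clause (!y7) forces y7 = false.
Unit clause (!y2) forces y2 = false.
Unit clause (!y8) forces y8 = false.
Unit clause (!y6) forces y6 = false.
Unit clause (y3) forces y3 = true.
That conflicts with the unit clause (!y3).
Either choice for y4 ends in contradiction.
So every satisfying assignment has y1 = True.

True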